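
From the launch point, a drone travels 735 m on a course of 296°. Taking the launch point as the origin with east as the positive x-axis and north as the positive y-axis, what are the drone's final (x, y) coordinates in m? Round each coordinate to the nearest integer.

(-661, 322)

Leg 1 (296°, 735 m): east 735 sin 296° = -660.61, north 735 cos 296° = 322.20
Summing: -660.61 m east, 322.20 m north → (-661, 322).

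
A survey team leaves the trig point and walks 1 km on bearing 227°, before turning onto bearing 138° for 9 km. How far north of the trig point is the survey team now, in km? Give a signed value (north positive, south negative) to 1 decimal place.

Leg 1 (227°, 1 km): east 1 sin 227° = -0.73, north 1 cos 227° = -0.68
Leg 2 (138°, 9 km): east 9 sin 138° = 6.02, north 9 cos 138° = -6.69
Net north component: -7.37 km.

-7.4 km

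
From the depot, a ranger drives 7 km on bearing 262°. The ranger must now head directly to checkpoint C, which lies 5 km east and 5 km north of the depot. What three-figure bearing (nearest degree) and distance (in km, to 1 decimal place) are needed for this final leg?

Leg 1 (262°, 7 km): east 7 sin 262° = -6.93, north 7 cos 262° = -0.97
Current position: (-6.93, -0.97). Target: (5, 5). Remaining: Δeast = 11.93, Δnorth = 5.97.
Bearing = atan2(11.93, 5.97) mod 360° = 63.40°; distance = √((11.93)² + (5.97)²) = 13.344 km.

063°, 13.3 km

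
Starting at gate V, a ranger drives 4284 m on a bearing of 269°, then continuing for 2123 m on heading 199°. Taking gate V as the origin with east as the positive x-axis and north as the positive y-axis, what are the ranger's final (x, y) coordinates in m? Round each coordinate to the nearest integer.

Leg 1 (269°, 4284 m): east 4284 sin 269° = -4283.35, north 4284 cos 269° = -74.77
Leg 2 (199°, 2123 m): east 2123 sin 199° = -691.18, north 2123 cos 199° = -2007.34
Summing: -4974.53 m east, -2082.10 m north → (-4975, -2082).

(-4975, -2082)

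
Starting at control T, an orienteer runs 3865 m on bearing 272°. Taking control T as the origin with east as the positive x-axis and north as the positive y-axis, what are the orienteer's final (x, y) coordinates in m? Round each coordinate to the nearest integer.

(-3863, 135)

Leg 1 (272°, 3865 m): east 3865 sin 272° = -3862.65, north 3865 cos 272° = 134.89
Summing: -3862.65 m east, 134.89 m north → (-3863, 135).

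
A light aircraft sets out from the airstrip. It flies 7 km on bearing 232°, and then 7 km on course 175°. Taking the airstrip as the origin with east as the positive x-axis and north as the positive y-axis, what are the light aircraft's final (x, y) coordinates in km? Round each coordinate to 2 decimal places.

Leg 1 (232°, 7 km): east 7 sin 232° = -5.52, north 7 cos 232° = -4.31
Leg 2 (175°, 7 km): east 7 sin 175° = 0.61, north 7 cos 175° = -6.97
Summing: -4.91 km east, -11.28 km north → (-4.91, -11.28).

(-4.91, -11.28)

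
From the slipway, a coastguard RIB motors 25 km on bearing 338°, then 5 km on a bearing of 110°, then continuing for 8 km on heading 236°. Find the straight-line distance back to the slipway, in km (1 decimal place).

Leg 1 (338°, 25 km): east 25 sin 338° = -9.37, north 25 cos 338° = 23.18
Leg 2 (110°, 5 km): east 5 sin 110° = 4.70, north 5 cos 110° = -1.71
Leg 3 (236°, 8 km): east 8 sin 236° = -6.63, north 8 cos 236° = -4.47
Net: -11.30 east, 17.00 north. Distance = √((-11.30)² + (17.00)²) = 20.409 km.

20.4 km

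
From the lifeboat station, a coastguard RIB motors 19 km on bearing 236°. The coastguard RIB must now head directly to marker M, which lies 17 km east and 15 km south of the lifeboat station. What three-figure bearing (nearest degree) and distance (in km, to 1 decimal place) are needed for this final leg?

Leg 1 (236°, 19 km): east 19 sin 236° = -15.75, north 19 cos 236° = -10.62
Current position: (-15.75, -10.62). Target: (17, -15). Remaining: Δeast = 32.75, Δnorth = -4.38.
Bearing = atan2(32.75, -4.38) mod 360° = 97.61°; distance = √((32.75)² + (-4.38)²) = 33.043 km.

098°, 33.0 km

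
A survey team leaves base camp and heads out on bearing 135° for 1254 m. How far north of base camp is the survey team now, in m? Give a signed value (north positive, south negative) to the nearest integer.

Leg 1 (135°, 1254 m): east 1254 sin 135° = 886.71, north 1254 cos 135° = -886.71
Net north component: -886.71 m.

-887 m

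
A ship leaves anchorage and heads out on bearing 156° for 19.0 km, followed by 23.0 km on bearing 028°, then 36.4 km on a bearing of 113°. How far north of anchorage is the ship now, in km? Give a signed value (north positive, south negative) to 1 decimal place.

-11.3 km

Leg 1 (156°, 19.0 km): east 19.0 sin 156° = 7.73, north 19.0 cos 156° = -17.36
Leg 2 (028°, 23.0 km): east 23.0 sin 28° = 10.80, north 23.0 cos 28° = 20.31
Leg 3 (113°, 36.4 km): east 36.4 sin 113° = 33.51, north 36.4 cos 113° = -14.22
Net north component: -11.27 km.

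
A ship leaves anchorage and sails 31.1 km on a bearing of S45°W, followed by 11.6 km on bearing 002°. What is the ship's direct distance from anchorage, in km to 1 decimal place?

24.0 km

Leg 1 (S45°W, 31.1 km): east 31.1 sin 225° = -21.99, north 31.1 cos 225° = -21.99
Leg 2 (002°, 11.6 km): east 11.6 sin 2° = 0.40, north 11.6 cos 2° = 11.59
Net: -21.59 east, -10.40 north. Distance = √((-21.59)² + (-10.40)²) = 23.960 km.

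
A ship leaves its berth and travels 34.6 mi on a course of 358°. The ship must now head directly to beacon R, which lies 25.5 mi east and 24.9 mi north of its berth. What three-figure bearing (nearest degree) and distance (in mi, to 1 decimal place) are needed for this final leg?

110°, 28.4 mi

Leg 1 (358°, 34.6 mi): east 34.6 sin 358° = -1.21, north 34.6 cos 358° = 34.58
Current position: (-1.21, 34.58). Target: (25.5, 24.9). Remaining: Δeast = 26.71, Δnorth = -9.68.
Bearing = atan2(26.71, -9.68) mod 360° = 109.92°; distance = √((26.71)² + (-9.68)²) = 28.407 mi.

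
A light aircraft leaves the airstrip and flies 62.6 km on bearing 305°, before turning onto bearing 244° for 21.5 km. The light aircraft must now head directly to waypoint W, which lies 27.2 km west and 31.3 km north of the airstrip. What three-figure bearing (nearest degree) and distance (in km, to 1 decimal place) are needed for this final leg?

084°, 43.7 km

Leg 1 (305°, 62.6 km): east 62.6 sin 305° = -51.28, north 62.6 cos 305° = 35.91
Leg 2 (244°, 21.5 km): east 21.5 sin 244° = -19.32, north 21.5 cos 244° = -9.42
Current position: (-70.60, 26.48). Target: (-27.2, 31.3). Remaining: Δeast = 43.40, Δnorth = 4.82.
Bearing = atan2(43.40, 4.82) mod 360° = 83.66°; distance = √((43.40)² + (4.82)²) = 43.670 km.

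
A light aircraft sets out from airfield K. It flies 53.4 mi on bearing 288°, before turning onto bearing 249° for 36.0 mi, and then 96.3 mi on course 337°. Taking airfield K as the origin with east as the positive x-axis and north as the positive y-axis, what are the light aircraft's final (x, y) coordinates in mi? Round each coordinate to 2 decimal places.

(-122.02, 92.24)

Leg 1 (288°, 53.4 mi): east 53.4 sin 288° = -50.79, north 53.4 cos 288° = 16.50
Leg 2 (249°, 36.0 mi): east 36.0 sin 249° = -33.61, north 36.0 cos 249° = -12.90
Leg 3 (337°, 96.3 mi): east 96.3 sin 337° = -37.63, north 96.3 cos 337° = 88.64
Summing: -122.02 mi east, 92.24 mi north → (-122.02, 92.24).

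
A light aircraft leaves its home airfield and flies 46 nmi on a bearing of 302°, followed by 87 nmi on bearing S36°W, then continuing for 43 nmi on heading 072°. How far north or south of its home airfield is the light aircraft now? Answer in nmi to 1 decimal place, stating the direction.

32.7 nmi south

Leg 1 (302°, 46 nmi): east 46 sin 302° = -39.01, north 46 cos 302° = 24.38
Leg 2 (S36°W, 87 nmi): east 87 sin 216° = -51.14, north 87 cos 216° = -70.38
Leg 3 (072°, 43 nmi): east 43 sin 72° = 40.90, north 43 cos 72° = 13.29
Net north component: -32.72 nmi.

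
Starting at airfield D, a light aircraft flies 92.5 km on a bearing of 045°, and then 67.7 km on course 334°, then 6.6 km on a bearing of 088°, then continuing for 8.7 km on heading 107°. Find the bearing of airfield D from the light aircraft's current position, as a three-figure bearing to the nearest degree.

202°

Leg 1 (045°, 92.5 km): east 92.5 sin 45° = 65.41, north 92.5 cos 45° = 65.41
Leg 2 (334°, 67.7 km): east 67.7 sin 334° = -29.68, north 67.7 cos 334° = 60.85
Leg 3 (088°, 6.6 km): east 6.6 sin 88° = 6.60, north 6.6 cos 88° = 0.23
Leg 4 (107°, 8.7 km): east 8.7 sin 107° = 8.32, north 8.7 cos 107° = -2.54
Net displacement: 50.65 east, 123.94 north. Direction back to start is (-50.65, -123.94): bearing = atan2(-50.65, -123.94) mod 360° = 202.23° ≈ 202°.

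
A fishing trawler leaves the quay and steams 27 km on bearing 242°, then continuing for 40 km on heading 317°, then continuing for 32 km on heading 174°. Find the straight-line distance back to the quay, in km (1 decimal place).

50.1 km

Leg 1 (242°, 27 km): east 27 sin 242° = -23.84, north 27 cos 242° = -12.68
Leg 2 (317°, 40 km): east 40 sin 317° = -27.28, north 40 cos 317° = 29.25
Leg 3 (174°, 32 km): east 32 sin 174° = 3.34, north 32 cos 174° = -31.82
Net: -47.77 east, -15.25 north. Distance = √((-47.77)² + (-15.25)²) = 50.148 km.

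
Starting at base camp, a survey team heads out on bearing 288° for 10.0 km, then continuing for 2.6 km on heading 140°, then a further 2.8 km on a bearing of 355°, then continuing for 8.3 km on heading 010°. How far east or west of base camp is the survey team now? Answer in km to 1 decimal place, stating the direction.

6.6 km west

Leg 1 (288°, 10.0 km): east 10.0 sin 288° = -9.51, north 10.0 cos 288° = 3.09
Leg 2 (140°, 2.6 km): east 2.6 sin 140° = 1.67, north 2.6 cos 140° = -1.99
Leg 3 (355°, 2.8 km): east 2.8 sin 355° = -0.24, north 2.8 cos 355° = 2.79
Leg 4 (010°, 8.3 km): east 8.3 sin 10° = 1.44, north 8.3 cos 10° = 8.17
Net east component: -6.64 km.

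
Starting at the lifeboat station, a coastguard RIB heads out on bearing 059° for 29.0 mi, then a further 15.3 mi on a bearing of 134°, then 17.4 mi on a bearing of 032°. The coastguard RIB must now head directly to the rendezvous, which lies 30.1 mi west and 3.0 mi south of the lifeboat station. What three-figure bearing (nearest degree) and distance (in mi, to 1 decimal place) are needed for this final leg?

254°, 78.4 mi

Leg 1 (059°, 29.0 mi): east 29.0 sin 59° = 24.86, north 29.0 cos 59° = 14.94
Leg 2 (134°, 15.3 mi): east 15.3 sin 134° = 11.01, north 15.3 cos 134° = -10.63
Leg 3 (032°, 17.4 mi): east 17.4 sin 32° = 9.22, north 17.4 cos 32° = 14.76
Current position: (45.08, 19.06). Target: (-30.1, -3.0). Remaining: Δeast = -75.18, Δnorth = -22.06.
Bearing = atan2(-75.18, -22.06) mod 360° = 253.64°; distance = √((-75.18)² + (-22.06)²) = 78.355 mi.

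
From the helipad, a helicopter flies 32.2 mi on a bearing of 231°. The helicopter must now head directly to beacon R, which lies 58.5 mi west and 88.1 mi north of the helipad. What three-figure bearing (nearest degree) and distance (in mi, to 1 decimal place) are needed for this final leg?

343°, 113.4 mi

Leg 1 (231°, 32.2 mi): east 32.2 sin 231° = -25.02, north 32.2 cos 231° = -20.26
Current position: (-25.02, -20.26). Target: (-58.5, 88.1). Remaining: Δeast = -33.48, Δnorth = 108.36.
Bearing = atan2(-33.48, 108.36) mod 360° = 342.83°; distance = √((-33.48)² + (108.36)²) = 113.417 mi.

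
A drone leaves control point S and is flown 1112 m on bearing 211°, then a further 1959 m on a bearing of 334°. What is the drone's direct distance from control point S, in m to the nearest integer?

Leg 1 (211°, 1112 m): east 1112 sin 211° = -572.72, north 1112 cos 211° = -953.17
Leg 2 (334°, 1959 m): east 1959 sin 334° = -858.77, north 1959 cos 334° = 1760.74
Net: -1431.49 east, 807.57 north. Distance = √((-1431.49)² + (807.57)²) = 1643.573 m.

1644 m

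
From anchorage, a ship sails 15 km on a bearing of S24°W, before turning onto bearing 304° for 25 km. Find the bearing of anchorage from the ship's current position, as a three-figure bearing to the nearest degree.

Leg 1 (S24°W, 15 km): east 15 sin 204° = -6.10, north 15 cos 204° = -13.70
Leg 2 (304°, 25 km): east 25 sin 304° = -20.73, north 25 cos 304° = 13.98
Net displacement: -26.83 east, 0.28 north. Direction back to start is (26.83, -0.28): bearing = atan2(26.83, -0.28) mod 360° = 90.59° ≈ 091°.

091°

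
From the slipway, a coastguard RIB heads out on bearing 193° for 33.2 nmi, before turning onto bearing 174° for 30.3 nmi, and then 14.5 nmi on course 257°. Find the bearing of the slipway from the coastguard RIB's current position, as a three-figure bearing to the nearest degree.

016°

Leg 1 (193°, 33.2 nmi): east 33.2 sin 193° = -7.47, north 33.2 cos 193° = -32.35
Leg 2 (174°, 30.3 nmi): east 30.3 sin 174° = 3.17, north 30.3 cos 174° = -30.13
Leg 3 (257°, 14.5 nmi): east 14.5 sin 257° = -14.13, north 14.5 cos 257° = -3.26
Net displacement: -18.43 east, -65.74 north. Direction back to start is (18.43, 65.74): bearing = atan2(18.43, 65.74) mod 360° = 15.66° ≈ 016°.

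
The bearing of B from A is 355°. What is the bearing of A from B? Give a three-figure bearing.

175°

Back-bearing = 355° − 180° = 175°.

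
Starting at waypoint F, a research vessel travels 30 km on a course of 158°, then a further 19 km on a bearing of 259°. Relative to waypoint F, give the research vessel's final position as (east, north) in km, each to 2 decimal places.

Leg 1 (158°, 30 km): east 30 sin 158° = 11.24, north 30 cos 158° = -27.82
Leg 2 (259°, 19 km): east 19 sin 259° = -18.65, north 19 cos 259° = -3.63
Summing: -7.41 km east, -31.44 km north → (-7.41, -31.44).

(-7.41, -31.44)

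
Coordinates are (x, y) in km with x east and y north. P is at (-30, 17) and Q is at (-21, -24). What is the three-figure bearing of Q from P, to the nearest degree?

168°

Δeast = -21 − -30 = 9.00; Δnorth = -24 − 17 = -41.00.
Bearing = atan2(Δeast, Δnorth) mod 360° = 167.62° ≈ 168°.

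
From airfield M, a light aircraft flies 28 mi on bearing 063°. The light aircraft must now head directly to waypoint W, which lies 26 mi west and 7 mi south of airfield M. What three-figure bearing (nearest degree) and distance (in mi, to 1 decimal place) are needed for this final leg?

249°, 54.6 mi

Leg 1 (063°, 28 mi): east 28 sin 63° = 24.95, north 28 cos 63° = 12.71
Current position: (24.95, 12.71). Target: (-26, -7). Remaining: Δeast = -50.95, Δnorth = -19.71.
Bearing = atan2(-50.95, -19.71) mod 360° = 248.85°; distance = √((-50.95)² + (-19.71)²) = 54.628 mi.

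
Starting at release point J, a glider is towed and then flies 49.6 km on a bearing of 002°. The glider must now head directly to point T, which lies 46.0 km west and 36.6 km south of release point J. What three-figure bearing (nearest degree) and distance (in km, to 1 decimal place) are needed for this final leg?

209°, 98.5 km

Leg 1 (002°, 49.6 km): east 49.6 sin 2° = 1.73, north 49.6 cos 2° = 49.57
Current position: (1.73, 49.57). Target: (-46.0, -36.6). Remaining: Δeast = -47.73, Δnorth = -86.17.
Bearing = atan2(-47.73, -86.17) mod 360° = 208.98°; distance = √((-47.73)² + (-86.17)²) = 98.506 km.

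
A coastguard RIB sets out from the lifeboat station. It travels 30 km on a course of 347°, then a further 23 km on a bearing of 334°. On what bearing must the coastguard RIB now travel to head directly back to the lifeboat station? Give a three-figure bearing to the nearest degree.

Leg 1 (347°, 30 km): east 30 sin 347° = -6.75, north 30 cos 347° = 29.23
Leg 2 (334°, 23 km): east 23 sin 334° = -10.08, north 23 cos 334° = 20.67
Net displacement: -16.83 east, 49.90 north. Direction back to start is (16.83, -49.90): bearing = atan2(16.83, -49.90) mod 360° = 161.36° ≈ 161°.

161°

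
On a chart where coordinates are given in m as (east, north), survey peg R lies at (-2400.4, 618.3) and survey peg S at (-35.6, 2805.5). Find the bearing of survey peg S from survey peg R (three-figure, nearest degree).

Δeast = -35.6 − -2400.4 = 2364.80; Δnorth = 2805.5 − 618.3 = 2187.20.
Bearing = atan2(Δeast, Δnorth) mod 360° = 47.23° ≈ 047°.

047°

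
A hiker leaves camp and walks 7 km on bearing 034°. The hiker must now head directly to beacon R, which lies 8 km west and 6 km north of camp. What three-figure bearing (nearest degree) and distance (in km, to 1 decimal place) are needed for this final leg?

Leg 1 (034°, 7 km): east 7 sin 34° = 3.91, north 7 cos 34° = 5.80
Current position: (3.91, 5.80). Target: (-8, 6). Remaining: Δeast = -11.91, Δnorth = 0.20.
Bearing = atan2(-11.91, 0.20) mod 360° = 270.95°; distance = √((-11.91)² + (0.20)²) = 11.916 km.

271°, 11.9 km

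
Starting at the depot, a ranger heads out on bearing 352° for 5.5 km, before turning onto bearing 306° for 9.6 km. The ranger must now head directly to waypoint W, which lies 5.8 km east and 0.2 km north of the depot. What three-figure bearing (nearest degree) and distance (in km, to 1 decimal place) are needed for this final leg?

Leg 1 (352°, 5.5 km): east 5.5 sin 352° = -0.77, north 5.5 cos 352° = 5.45
Leg 2 (306°, 9.6 km): east 9.6 sin 306° = -7.77, north 9.6 cos 306° = 5.64
Current position: (-8.53, 11.09). Target: (5.8, 0.2). Remaining: Δeast = 14.33, Δnorth = -10.89.
Bearing = atan2(14.33, -10.89) mod 360° = 127.23°; distance = √((14.33)² + (-10.89)²) = 17.999 km.

127°, 18.0 km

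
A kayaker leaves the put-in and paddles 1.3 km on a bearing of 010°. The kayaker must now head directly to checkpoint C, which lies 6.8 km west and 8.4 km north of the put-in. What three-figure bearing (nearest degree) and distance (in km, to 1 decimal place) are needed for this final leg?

Leg 1 (010°, 1.3 km): east 1.3 sin 10° = 0.23, north 1.3 cos 10° = 1.28
Current position: (0.23, 1.28). Target: (-6.8, 8.4). Remaining: Δeast = -7.03, Δnorth = 7.12.
Bearing = atan2(-7.03, 7.12) mod 360° = 315.38°; distance = √((-7.03)² + (7.12)²) = 10.003 km.

315°, 10.0 km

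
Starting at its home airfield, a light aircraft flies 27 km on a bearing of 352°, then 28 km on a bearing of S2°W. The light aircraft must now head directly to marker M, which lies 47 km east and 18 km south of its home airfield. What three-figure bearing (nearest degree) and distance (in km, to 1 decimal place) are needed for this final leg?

Leg 1 (352°, 27 km): east 27 sin 352° = -3.76, north 27 cos 352° = 26.74
Leg 2 (S2°W, 28 km): east 28 sin 182° = -0.98, north 28 cos 182° = -27.98
Current position: (-4.73, -1.25). Target: (47, -18). Remaining: Δeast = 51.73, Δnorth = -16.75.
Bearing = atan2(51.73, -16.75) mod 360° = 107.94°; distance = √((51.73)² + (-16.75)²) = 54.380 km.

108°, 54.4 km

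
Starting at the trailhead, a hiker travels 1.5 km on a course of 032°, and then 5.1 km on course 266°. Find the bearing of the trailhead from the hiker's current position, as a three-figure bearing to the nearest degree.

Leg 1 (032°, 1.5 km): east 1.5 sin 32° = 0.79, north 1.5 cos 32° = 1.27
Leg 2 (266°, 5.1 km): east 5.1 sin 266° = -5.09, north 5.1 cos 266° = -0.36
Net displacement: -4.29 east, 0.92 north. Direction back to start is (4.29, -0.92): bearing = atan2(4.29, -0.92) mod 360° = 102.05° ≈ 102°.

102°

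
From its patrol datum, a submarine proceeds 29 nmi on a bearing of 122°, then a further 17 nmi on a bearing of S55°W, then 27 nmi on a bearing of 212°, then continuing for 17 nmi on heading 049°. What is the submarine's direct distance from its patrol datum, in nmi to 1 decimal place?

Leg 1 (122°, 29 nmi): east 29 sin 122° = 24.59, north 29 cos 122° = -15.37
Leg 2 (S55°W, 17 nmi): east 17 sin 235° = -13.93, north 17 cos 235° = -9.75
Leg 3 (212°, 27 nmi): east 27 sin 212° = -14.31, north 27 cos 212° = -22.90
Leg 4 (049°, 17 nmi): east 17 sin 49° = 12.83, north 17 cos 49° = 11.15
Net: 9.19 east, -36.86 north. Distance = √((9.19)² + (-36.86)²) = 37.991 nmi.

38.0 nmi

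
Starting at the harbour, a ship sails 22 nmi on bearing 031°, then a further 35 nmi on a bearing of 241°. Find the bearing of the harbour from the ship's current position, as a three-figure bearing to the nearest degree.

Leg 1 (031°, 22 nmi): east 22 sin 31° = 11.33, north 22 cos 31° = 18.86
Leg 2 (241°, 35 nmi): east 35 sin 241° = -30.61, north 35 cos 241° = -16.97
Net displacement: -19.28 east, 1.89 north. Direction back to start is (19.28, -1.89): bearing = atan2(19.28, -1.89) mod 360° = 95.60° ≈ 096°.

096°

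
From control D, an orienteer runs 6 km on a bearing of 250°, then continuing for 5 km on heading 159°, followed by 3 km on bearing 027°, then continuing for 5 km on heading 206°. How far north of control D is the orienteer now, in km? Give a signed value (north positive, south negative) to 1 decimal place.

-8.5 km

Leg 1 (250°, 6 km): east 6 sin 250° = -5.64, north 6 cos 250° = -2.05
Leg 2 (159°, 5 km): east 5 sin 159° = 1.79, north 5 cos 159° = -4.67
Leg 3 (027°, 3 km): east 3 sin 27° = 1.36, north 3 cos 27° = 2.67
Leg 4 (206°, 5 km): east 5 sin 206° = -2.19, north 5 cos 206° = -4.49
Net north component: -8.54 km.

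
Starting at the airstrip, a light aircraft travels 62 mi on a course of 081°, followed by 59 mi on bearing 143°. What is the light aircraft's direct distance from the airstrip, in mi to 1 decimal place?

103.7 mi

Leg 1 (081°, 62 mi): east 62 sin 81° = 61.24, north 62 cos 81° = 9.70
Leg 2 (143°, 59 mi): east 59 sin 143° = 35.51, north 59 cos 143° = -47.12
Net: 96.74 east, -37.42 north. Distance = √((96.74)² + (-37.42)²) = 103.729 mi.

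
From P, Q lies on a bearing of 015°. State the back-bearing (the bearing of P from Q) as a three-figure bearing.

195°

Back-bearing = 015° + 180° = 195°.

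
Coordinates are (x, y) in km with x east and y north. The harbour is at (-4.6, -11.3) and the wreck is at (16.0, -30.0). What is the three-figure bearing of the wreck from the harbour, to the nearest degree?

132°

Δeast = 16.0 − -4.6 = 20.60; Δnorth = -30.0 − -11.3 = -18.70.
Bearing = atan2(Δeast, Δnorth) mod 360° = 132.23° ≈ 132°.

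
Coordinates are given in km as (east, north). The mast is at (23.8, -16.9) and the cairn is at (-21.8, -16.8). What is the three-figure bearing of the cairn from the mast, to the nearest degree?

Δeast = -21.8 − 23.8 = -45.60; Δnorth = -16.8 − -16.9 = 0.10.
Bearing = atan2(Δeast, Δnorth) mod 360° = 270.13° ≈ 270°.

270°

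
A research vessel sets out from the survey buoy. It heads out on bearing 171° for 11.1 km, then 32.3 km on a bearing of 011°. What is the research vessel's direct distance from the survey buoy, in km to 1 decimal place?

Leg 1 (171°, 11.1 km): east 11.1 sin 171° = 1.74, north 11.1 cos 171° = -10.96
Leg 2 (011°, 32.3 km): east 32.3 sin 11° = 6.16, north 32.3 cos 11° = 31.71
Net: 7.90 east, 20.74 north. Distance = √((7.90)² + (20.74)²) = 22.196 km.

22.2 km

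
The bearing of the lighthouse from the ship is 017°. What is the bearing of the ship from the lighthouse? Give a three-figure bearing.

Back-bearing = 017° + 180° = 197°.

197°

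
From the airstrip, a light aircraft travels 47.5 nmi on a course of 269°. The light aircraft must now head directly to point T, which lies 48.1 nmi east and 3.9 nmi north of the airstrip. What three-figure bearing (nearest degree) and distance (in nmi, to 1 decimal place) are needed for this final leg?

087°, 95.7 nmi

Leg 1 (269°, 47.5 nmi): east 47.5 sin 269° = -47.49, north 47.5 cos 269° = -0.83
Current position: (-47.49, -0.83). Target: (48.1, 3.9). Remaining: Δeast = 95.59, Δnorth = 4.73.
Bearing = atan2(95.59, 4.73) mod 360° = 87.17°; distance = √((95.59)² + (4.73)²) = 95.710 nmi.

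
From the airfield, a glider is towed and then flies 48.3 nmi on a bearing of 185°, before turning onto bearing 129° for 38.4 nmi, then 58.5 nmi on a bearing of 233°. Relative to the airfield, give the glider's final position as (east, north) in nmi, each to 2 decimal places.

Leg 1 (185°, 48.3 nmi): east 48.3 sin 185° = -4.21, north 48.3 cos 185° = -48.12
Leg 2 (129°, 38.4 nmi): east 38.4 sin 129° = 29.84, north 38.4 cos 129° = -24.17
Leg 3 (233°, 58.5 nmi): east 58.5 sin 233° = -46.72, north 58.5 cos 233° = -35.21
Summing: -21.09 nmi east, -107.49 nmi north → (-21.09, -107.49).

(-21.09, -107.49)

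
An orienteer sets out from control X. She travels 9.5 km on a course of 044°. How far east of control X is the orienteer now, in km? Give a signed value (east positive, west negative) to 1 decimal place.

Leg 1 (044°, 9.5 km): east 9.5 sin 44° = 6.60, north 9.5 cos 44° = 6.83
Net east component: 6.60 km.

6.6 km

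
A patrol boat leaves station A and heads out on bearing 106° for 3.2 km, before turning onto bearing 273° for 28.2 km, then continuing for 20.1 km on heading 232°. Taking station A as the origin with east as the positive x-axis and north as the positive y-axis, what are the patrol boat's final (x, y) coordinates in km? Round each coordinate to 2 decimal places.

Leg 1 (106°, 3.2 km): east 3.2 sin 106° = 3.08, north 3.2 cos 106° = -0.88
Leg 2 (273°, 28.2 km): east 28.2 sin 273° = -28.16, north 28.2 cos 273° = 1.48
Leg 3 (232°, 20.1 km): east 20.1 sin 232° = -15.84, north 20.1 cos 232° = -12.37
Summing: -40.92 km east, -11.78 km north → (-40.92, -11.78).

(-40.92, -11.78)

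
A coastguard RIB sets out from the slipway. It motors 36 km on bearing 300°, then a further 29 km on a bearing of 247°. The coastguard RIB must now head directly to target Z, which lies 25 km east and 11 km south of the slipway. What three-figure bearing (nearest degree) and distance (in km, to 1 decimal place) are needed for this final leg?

Leg 1 (300°, 36 km): east 36 sin 300° = -31.18, north 36 cos 300° = 18.00
Leg 2 (247°, 29 km): east 29 sin 247° = -26.69, north 29 cos 247° = -11.33
Current position: (-57.87, 6.67). Target: (25, -11). Remaining: Δeast = 82.87, Δnorth = -17.67.
Bearing = atan2(82.87, -17.67) mod 360° = 102.04°; distance = √((82.87)² + (-17.67)²) = 84.734 km.

102°, 84.7 km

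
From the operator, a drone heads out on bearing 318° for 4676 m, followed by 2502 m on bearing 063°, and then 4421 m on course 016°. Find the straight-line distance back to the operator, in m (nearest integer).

Leg 1 (318°, 4676 m): east 4676 sin 318° = -3128.85, north 4676 cos 318° = 3474.95
Leg 2 (063°, 2502 m): east 2502 sin 63° = 2229.30, north 2502 cos 63° = 1135.88
Leg 3 (016°, 4421 m): east 4421 sin 16° = 1218.59, north 4421 cos 16° = 4249.74
Net: 319.04 east, 8860.57 north. Distance = √((319.04)² + (8860.57)²) = 8866.309 m.

8866 m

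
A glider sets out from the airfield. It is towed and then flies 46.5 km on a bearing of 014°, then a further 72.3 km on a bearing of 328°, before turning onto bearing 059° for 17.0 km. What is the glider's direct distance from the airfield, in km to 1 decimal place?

115.9 km

Leg 1 (014°, 46.5 km): east 46.5 sin 14° = 11.25, north 46.5 cos 14° = 45.12
Leg 2 (328°, 72.3 km): east 72.3 sin 328° = -38.31, north 72.3 cos 328° = 61.31
Leg 3 (059°, 17.0 km): east 17.0 sin 59° = 14.57, north 17.0 cos 59° = 8.76
Net: -12.49 east, 115.19 north. Distance = √((-12.49)² + (115.19)²) = 115.864 km.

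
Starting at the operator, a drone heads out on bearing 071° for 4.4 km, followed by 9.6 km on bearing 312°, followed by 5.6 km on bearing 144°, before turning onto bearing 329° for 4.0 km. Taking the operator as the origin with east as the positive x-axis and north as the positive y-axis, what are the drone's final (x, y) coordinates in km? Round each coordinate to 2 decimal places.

Leg 1 (071°, 4.4 km): east 4.4 sin 71° = 4.16, north 4.4 cos 71° = 1.43
Leg 2 (312°, 9.6 km): east 9.6 sin 312° = -7.13, north 9.6 cos 312° = 6.42
Leg 3 (144°, 5.6 km): east 5.6 sin 144° = 3.29, north 5.6 cos 144° = -4.53
Leg 4 (329°, 4.0 km): east 4.0 sin 329° = -2.06, north 4.0 cos 329° = 3.43
Summing: -1.74 km east, 6.75 km north → (-1.74, 6.75).

(-1.74, 6.75)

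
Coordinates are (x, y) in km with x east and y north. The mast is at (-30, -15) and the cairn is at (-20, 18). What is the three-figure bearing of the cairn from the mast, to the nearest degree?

Δeast = -20 − -30 = 10.00; Δnorth = 18 − -15 = 33.00.
Bearing = atan2(Δeast, Δnorth) mod 360° = 16.86° ≈ 017°.

017°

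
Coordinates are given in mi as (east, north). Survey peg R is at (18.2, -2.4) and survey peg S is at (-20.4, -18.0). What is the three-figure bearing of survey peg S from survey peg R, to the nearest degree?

248°

Δeast = -20.4 − 18.2 = -38.60; Δnorth = -18.0 − -2.4 = -15.60.
Bearing = atan2(Δeast, Δnorth) mod 360° = 247.99° ≈ 248°.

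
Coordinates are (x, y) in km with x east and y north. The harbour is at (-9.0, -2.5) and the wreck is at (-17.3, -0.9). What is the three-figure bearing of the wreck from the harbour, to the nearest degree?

Δeast = -17.3 − -9.0 = -8.30; Δnorth = -0.9 − -2.5 = 1.60.
Bearing = atan2(Δeast, Δnorth) mod 360° = 280.91° ≈ 281°.

281°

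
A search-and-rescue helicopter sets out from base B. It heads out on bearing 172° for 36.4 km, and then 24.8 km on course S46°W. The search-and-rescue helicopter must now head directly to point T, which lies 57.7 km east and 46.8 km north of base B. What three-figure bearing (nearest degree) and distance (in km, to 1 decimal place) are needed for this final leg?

035°, 122.4 km

Leg 1 (172°, 36.4 km): east 36.4 sin 172° = 5.07, north 36.4 cos 172° = -36.05
Leg 2 (S46°W, 24.8 km): east 24.8 sin 226° = -17.84, north 24.8 cos 226° = -17.23
Current position: (-12.77, -53.27). Target: (57.7, 46.8). Remaining: Δeast = 70.47, Δnorth = 100.07.
Bearing = atan2(70.47, 100.07) mod 360° = 35.15°; distance = √((70.47)² + (100.07)²) = 122.398 km.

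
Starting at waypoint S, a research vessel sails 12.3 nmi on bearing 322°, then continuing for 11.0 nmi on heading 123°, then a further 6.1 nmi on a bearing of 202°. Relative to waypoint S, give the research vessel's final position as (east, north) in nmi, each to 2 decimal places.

Leg 1 (322°, 12.3 nmi): east 12.3 sin 322° = -7.57, north 12.3 cos 322° = 9.69
Leg 2 (123°, 11.0 nmi): east 11.0 sin 123° = 9.23, north 11.0 cos 123° = -5.99
Leg 3 (202°, 6.1 nmi): east 6.1 sin 202° = -2.29, north 6.1 cos 202° = -5.66
Summing: -0.63 nmi east, -1.95 nmi north → (-0.63, -1.95).

(-0.63, -1.95)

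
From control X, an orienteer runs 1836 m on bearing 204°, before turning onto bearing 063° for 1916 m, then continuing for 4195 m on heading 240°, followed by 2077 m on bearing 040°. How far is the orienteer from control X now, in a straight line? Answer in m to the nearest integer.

1875 m

Leg 1 (204°, 1836 m): east 1836 sin 204° = -746.77, north 1836 cos 204° = -1677.27
Leg 2 (063°, 1916 m): east 1916 sin 63° = 1707.17, north 1916 cos 63° = 869.85
Leg 3 (240°, 4195 m): east 4195 sin 240° = -3632.98, north 4195 cos 240° = -2097.50
Leg 4 (040°, 2077 m): east 2077 sin 40° = 1335.07, north 2077 cos 40° = 1591.07
Net: -1337.51 east, -1313.85 north. Distance = √((-1337.51)² + (-1313.85)²) = 1874.866 m.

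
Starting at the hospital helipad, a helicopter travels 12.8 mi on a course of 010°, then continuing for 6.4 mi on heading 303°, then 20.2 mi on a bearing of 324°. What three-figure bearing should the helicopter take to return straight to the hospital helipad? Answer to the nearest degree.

Leg 1 (010°, 12.8 mi): east 12.8 sin 10° = 2.22, north 12.8 cos 10° = 12.61
Leg 2 (303°, 6.4 mi): east 6.4 sin 303° = -5.37, north 6.4 cos 303° = 3.49
Leg 3 (324°, 20.2 mi): east 20.2 sin 324° = -11.87, north 20.2 cos 324° = 16.34
Net displacement: -15.02 east, 32.43 north. Direction back to start is (15.02, -32.43): bearing = atan2(15.02, -32.43) mod 360° = 155.15° ≈ 155°.

155°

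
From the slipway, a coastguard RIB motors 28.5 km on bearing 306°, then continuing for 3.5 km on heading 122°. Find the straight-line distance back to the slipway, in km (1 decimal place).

Leg 1 (306°, 28.5 km): east 28.5 sin 306° = -23.06, north 28.5 cos 306° = 16.75
Leg 2 (122°, 3.5 km): east 3.5 sin 122° = 2.97, north 3.5 cos 122° = -1.85
Net: -20.09 east, 14.90 north. Distance = √((-20.09)² + (14.90)²) = 25.010 km.

25.0 km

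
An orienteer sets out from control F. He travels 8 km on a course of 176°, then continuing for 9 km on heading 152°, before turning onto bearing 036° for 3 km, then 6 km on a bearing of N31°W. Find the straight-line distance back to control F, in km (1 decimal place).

9.0 km

Leg 1 (176°, 8 km): east 8 sin 176° = 0.56, north 8 cos 176° = -7.98
Leg 2 (152°, 9 km): east 9 sin 152° = 4.23, north 9 cos 152° = -7.95
Leg 3 (036°, 3 km): east 3 sin 36° = 1.76, north 3 cos 36° = 2.43
Leg 4 (N31°W, 6 km): east 6 sin 329° = -3.09, north 6 cos 329° = 5.14
Net: 3.46 east, -8.36 north. Distance = √((3.46)² + (-8.36)²) = 9.044 km.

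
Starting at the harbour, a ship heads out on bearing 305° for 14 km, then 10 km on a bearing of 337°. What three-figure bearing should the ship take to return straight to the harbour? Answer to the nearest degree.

Leg 1 (305°, 14 km): east 14 sin 305° = -11.47, north 14 cos 305° = 8.03
Leg 2 (337°, 10 km): east 10 sin 337° = -3.91, north 10 cos 337° = 9.21
Net displacement: -15.38 east, 17.24 north. Direction back to start is (15.38, -17.24): bearing = atan2(15.38, -17.24) mod 360° = 138.26° ≈ 138°.

138°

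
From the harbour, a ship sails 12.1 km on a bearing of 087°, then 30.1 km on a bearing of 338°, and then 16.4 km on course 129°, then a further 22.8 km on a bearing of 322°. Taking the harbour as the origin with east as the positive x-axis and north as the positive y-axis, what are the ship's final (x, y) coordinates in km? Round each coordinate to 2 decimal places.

(-0.48, 36.19)

Leg 1 (087°, 12.1 km): east 12.1 sin 87° = 12.08, north 12.1 cos 87° = 0.63
Leg 2 (338°, 30.1 km): east 30.1 sin 338° = -11.28, north 30.1 cos 338° = 27.91
Leg 3 (129°, 16.4 km): east 16.4 sin 129° = 12.75, north 16.4 cos 129° = -10.32
Leg 4 (322°, 22.8 km): east 22.8 sin 322° = -14.04, north 22.8 cos 322° = 17.97
Summing: -0.48 km east, 36.19 km north → (-0.48, 36.19).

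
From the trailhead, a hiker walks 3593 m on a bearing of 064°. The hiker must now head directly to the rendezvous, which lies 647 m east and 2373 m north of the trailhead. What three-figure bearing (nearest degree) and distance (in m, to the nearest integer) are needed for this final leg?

287°, 2703 m

Leg 1 (064°, 3593 m): east 3593 sin 64° = 3229.37, north 3593 cos 64° = 1575.07
Current position: (3229.37, 1575.07). Target: (647, 2373). Remaining: Δeast = -2582.37, Δnorth = 797.93.
Bearing = atan2(-2582.37, 797.93) mod 360° = 287.17°; distance = √((-2582.37)² + (797.93)²) = 2702.835 m.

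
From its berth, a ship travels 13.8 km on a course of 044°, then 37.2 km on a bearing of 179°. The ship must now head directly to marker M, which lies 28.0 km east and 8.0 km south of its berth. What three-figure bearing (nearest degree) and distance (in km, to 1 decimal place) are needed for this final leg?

Leg 1 (044°, 13.8 km): east 13.8 sin 44° = 9.59, north 13.8 cos 44° = 9.93
Leg 2 (179°, 37.2 km): east 37.2 sin 179° = 0.65, north 37.2 cos 179° = -37.19
Current position: (10.24, -27.27). Target: (28.0, -8.0). Remaining: Δeast = 17.76, Δnorth = 19.27.
Bearing = atan2(17.76, 19.27) mod 360° = 42.68°; distance = √((17.76)² + (19.27)²) = 26.207 km.

043°, 26.2 km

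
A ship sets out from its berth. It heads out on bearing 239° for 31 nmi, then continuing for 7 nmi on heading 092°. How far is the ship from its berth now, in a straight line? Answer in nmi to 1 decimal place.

Leg 1 (239°, 31 nmi): east 31 sin 239° = -26.57, north 31 cos 239° = -15.97
Leg 2 (092°, 7 nmi): east 7 sin 92° = 7.00, north 7 cos 92° = -0.24
Net: -19.58 east, -16.21 north. Distance = √((-19.58)² + (-16.21)²) = 25.417 nmi.

25.4 nmi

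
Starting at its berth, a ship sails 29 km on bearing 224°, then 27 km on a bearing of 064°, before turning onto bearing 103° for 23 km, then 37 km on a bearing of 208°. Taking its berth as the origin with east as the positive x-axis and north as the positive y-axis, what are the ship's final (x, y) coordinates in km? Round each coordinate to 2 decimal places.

(9.16, -46.87)

Leg 1 (224°, 29 km): east 29 sin 224° = -20.15, north 29 cos 224° = -20.86
Leg 2 (064°, 27 km): east 27 sin 64° = 24.27, north 27 cos 64° = 11.84
Leg 3 (103°, 23 km): east 23 sin 103° = 22.41, north 23 cos 103° = -5.17
Leg 4 (208°, 37 km): east 37 sin 208° = -17.37, north 37 cos 208° = -32.67
Summing: 9.16 km east, -46.87 km north → (9.16, -46.87).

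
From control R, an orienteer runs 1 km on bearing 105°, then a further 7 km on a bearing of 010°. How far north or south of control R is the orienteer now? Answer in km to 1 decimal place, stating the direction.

6.6 km north

Leg 1 (105°, 1 km): east 1 sin 105° = 0.97, north 1 cos 105° = -0.26
Leg 2 (010°, 7 km): east 7 sin 10° = 1.22, north 7 cos 10° = 6.89
Net north component: 6.63 km.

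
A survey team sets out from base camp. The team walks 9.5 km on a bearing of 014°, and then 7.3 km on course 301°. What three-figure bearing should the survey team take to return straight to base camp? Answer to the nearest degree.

Leg 1 (014°, 9.5 km): east 9.5 sin 14° = 2.30, north 9.5 cos 14° = 9.22
Leg 2 (301°, 7.3 km): east 7.3 sin 301° = -6.26, north 7.3 cos 301° = 3.76
Net displacement: -3.96 east, 12.98 north. Direction back to start is (3.96, -12.98): bearing = atan2(3.96, -12.98) mod 360° = 163.03° ≈ 163°.

163°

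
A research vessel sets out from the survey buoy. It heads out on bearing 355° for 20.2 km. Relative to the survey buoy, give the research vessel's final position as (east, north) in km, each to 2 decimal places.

Leg 1 (355°, 20.2 km): east 20.2 sin 355° = -1.76, north 20.2 cos 355° = 20.12
Summing: -1.76 km east, 20.12 km north → (-1.76, 20.12).

(-1.76, 20.12)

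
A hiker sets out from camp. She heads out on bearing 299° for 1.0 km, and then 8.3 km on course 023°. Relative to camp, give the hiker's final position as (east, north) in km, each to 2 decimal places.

(2.37, 8.12)

Leg 1 (299°, 1.0 km): east 1.0 sin 299° = -0.87, north 1.0 cos 299° = 0.48
Leg 2 (023°, 8.3 km): east 8.3 sin 23° = 3.24, north 8.3 cos 23° = 7.64
Summing: 2.37 km east, 8.12 km north → (2.37, 8.12).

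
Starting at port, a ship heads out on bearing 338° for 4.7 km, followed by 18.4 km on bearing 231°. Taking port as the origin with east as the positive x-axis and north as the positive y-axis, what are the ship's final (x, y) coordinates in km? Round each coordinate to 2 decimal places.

(-16.06, -7.22)

Leg 1 (338°, 4.7 km): east 4.7 sin 338° = -1.76, north 4.7 cos 338° = 4.36
Leg 2 (231°, 18.4 km): east 18.4 sin 231° = -14.30, north 18.4 cos 231° = -11.58
Summing: -16.06 km east, -7.22 km north → (-16.06, -7.22).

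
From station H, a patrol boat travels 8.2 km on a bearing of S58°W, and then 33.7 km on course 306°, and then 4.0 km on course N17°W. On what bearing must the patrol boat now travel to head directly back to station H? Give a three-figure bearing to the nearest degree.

119°

Leg 1 (S58°W, 8.2 km): east 8.2 sin 238° = -6.95, north 8.2 cos 238° = -4.35
Leg 2 (306°, 33.7 km): east 33.7 sin 306° = -27.26, north 33.7 cos 306° = 19.81
Leg 3 (N17°W, 4.0 km): east 4.0 sin 343° = -1.17, north 4.0 cos 343° = 3.83
Net displacement: -35.39 east, 19.29 north. Direction back to start is (35.39, -19.29): bearing = atan2(35.39, -19.29) mod 360° = 118.59° ≈ 119°.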